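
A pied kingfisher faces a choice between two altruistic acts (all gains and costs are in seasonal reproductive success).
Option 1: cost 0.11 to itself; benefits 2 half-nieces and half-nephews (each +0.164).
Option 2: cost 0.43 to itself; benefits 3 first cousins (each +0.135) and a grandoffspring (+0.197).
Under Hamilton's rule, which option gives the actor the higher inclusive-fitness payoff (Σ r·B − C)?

Option 1: r to a half-niece or half-nephew = 0.125.
Option 1: Σ r·B − C = (2·0.125·0.164) − 0.11 = -0.069.
Option 2: r to a first cousin = 0.125.
Option 2: r to a grandoffspring = 0.25.
Option 2: Σ r·B − C = (3·0.125·0.135 + 1·0.25·0.197) − 0.43 = -0.330125.
Option 1 has the higher net inclusive-fitness payoff.

Option 1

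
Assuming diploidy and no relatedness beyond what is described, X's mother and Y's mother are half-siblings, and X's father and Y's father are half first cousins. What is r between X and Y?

Wright's path rule: contributions from independent ancestry routes add.
X and Y are related in two ways: half first cousins through their mothers (r = 1/16) and half second cousins through their fathers (r = 1/64).
r = 1/16 + 1/64 = 5/64 = 0.078125.

0.078125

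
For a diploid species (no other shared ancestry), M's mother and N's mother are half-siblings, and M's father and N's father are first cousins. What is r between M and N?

Relatedness sums over independent paths through distinct common ancestors.
M and N are related in two ways: half first cousins through their mothers (r = 1/16) and second cousins through their fathers (r = 1/32).
r = 1/16 + 1/32 = 3/32 = 0.09375.

0.09375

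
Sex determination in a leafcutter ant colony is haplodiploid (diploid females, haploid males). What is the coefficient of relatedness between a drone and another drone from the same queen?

Haploid brothers each carry a random half of the queen's diploid genome, so on average they share half: r = 1/2.

0.5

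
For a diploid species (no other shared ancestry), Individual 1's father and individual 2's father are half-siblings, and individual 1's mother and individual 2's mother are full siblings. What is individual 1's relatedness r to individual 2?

0.1875

Relatedness sums over independent paths through distinct common ancestors.
Individual 1 and individual 2 are related in two ways: half first cousins through their fathers (r = 1/16) and first cousins through their mothers (r = 1/8).
r = 1/16 + 1/8 = 0.1875.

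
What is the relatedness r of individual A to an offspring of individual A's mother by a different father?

Each parent–offspring link contributes a factor of 1/2, and independent paths through distinct common ancestors add.
Half-sibs share one parent — one path of length 2: r = (1/2)^2 = 1/4.

0.25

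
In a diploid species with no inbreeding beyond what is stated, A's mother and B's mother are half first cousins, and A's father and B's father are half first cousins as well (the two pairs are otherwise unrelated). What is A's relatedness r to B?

Independent pedigree routes through distinct common ancestors add.
A and B are related in two ways: half second cousins through their mothers (r = 1/64) and half second cousins through their fathers (r = 1/64).
r = 1/64 + 1/64 = 1/32 = 0.03125.

0.03125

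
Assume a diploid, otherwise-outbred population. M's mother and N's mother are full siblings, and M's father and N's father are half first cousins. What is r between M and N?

0.140625

Wright's path rule: contributions from independent ancestry routes add.
M and N are related in two ways: first cousins through their mothers (r = 1/8) and half second cousins through their fathers (r = 1/64).
r = 1/8 + 1/64 = 9/64 = 0.140625.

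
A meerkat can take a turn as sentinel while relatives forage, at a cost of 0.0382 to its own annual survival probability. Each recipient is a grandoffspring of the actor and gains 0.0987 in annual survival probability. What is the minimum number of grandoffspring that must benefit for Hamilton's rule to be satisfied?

2

r to a grandoffspring = 0.25 (two parent–offspring links: r = (1/2)^2 = 1/4).
Hamilton's rule: n·r·B > C  ⇒  n > C/(r·B) = 0.0382/(0.25·0.0987) = 1.548.
The smallest integer exceeding 1.548 is 2.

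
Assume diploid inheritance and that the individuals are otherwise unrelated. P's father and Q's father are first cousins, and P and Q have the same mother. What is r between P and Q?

0.28125

With two independent routes of shared ancestry, r is the sum of the two contributions.
P and Q are related in two ways: second cousins through their fathers (r = 1/32) and half-sibs through their shared mother (r = 1/4).
r = 1/32 + 1/4 = 9/32 = 0.28125.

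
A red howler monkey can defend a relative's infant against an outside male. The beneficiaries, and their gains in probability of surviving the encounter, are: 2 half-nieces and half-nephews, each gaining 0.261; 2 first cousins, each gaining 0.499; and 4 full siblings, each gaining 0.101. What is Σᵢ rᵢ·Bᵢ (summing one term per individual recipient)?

r to a half-niece or half-nephew = 1/8 (half-aunt/uncle↔niece/nephew: one path of length 3: r = (1/2)^3 = 1/8).
r to a first cousin = 1/8 (first cousins share one grandparent pair — two paths of length 4: r = 2·(1/2)^4 = 1/8).
r to a full sibling = 0.5 (full sibs share both parents — two paths of length 2: r = 2·(1/2)^2 = 1/2).
Summing one r·B term per recipient: 2·0.125·0.261 + 2·0.125·0.499 + 4·0.5·0.101 = 0.392.

0.392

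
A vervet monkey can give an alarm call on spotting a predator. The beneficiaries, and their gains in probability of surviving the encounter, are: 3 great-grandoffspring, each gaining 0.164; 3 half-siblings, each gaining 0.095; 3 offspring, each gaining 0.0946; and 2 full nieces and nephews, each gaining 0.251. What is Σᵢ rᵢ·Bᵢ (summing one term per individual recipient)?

0.40015

r to a great-grandoffspring = 0.125 (three parent–offspring links: r = (1/2)^3 = 1/8).
r to a half-sibling = 0.25 (half-sibs share one parent — one path of length 2: r = (1/2)^2 = 1/4).
r to an offspring = 0.5 (one parent–offspring link: r = (1/2)^1 = 1/2).
r to a full niece or nephew = 0.25 (full aunt/uncle↔niece/nephew: two paths of length 3 through the shared grandparent pair: r = 2·(1/2)^3 = 1/4).
Summing one r·B term per recipient: 3·0.125·0.164 + 3·0.25·0.095 + 3·0.5·0.0946 + 2·0.25·0.251 = 0.40015.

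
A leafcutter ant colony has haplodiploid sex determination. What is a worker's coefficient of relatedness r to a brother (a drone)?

Her haploid brother carries none of their father's genes and a random half of their mother's genome; that half matches the maternal half of her own genome with probability 1/2: r = 1/2 · 1/2 = 1/4.

0.25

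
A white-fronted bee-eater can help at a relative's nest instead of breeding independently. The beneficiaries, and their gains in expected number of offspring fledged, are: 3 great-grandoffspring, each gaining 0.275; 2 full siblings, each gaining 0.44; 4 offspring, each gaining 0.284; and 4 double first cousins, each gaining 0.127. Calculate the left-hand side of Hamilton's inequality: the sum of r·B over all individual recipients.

1.238125

r to a great-grandoffspring = 1/8 (three parent–offspring links: r = (1/2)^3 = 1/8).
r to a full sibling = 0.5 (full sibs share both parents — two paths of length 2: r = 2·(1/2)^2 = 1/2).
r to an offspring = 1/2 (one parent–offspring link: r = (1/2)^1 = 1/2).
r to a double first cousin = 0.25 (double first cousins share both grandparent pairs — four paths of length 4: r = 4·(1/2)^4 = 1/4).
Summing one r·B term per recipient: 3·0.125·0.275 + 2·0.5·0.44 + 4·0.5·0.284 + 4·0.25·0.127 = 1.238125.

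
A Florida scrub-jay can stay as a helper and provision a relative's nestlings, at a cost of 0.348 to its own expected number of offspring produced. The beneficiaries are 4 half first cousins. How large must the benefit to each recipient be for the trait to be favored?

r to a half first cousin = 1/16 (half first cousins share one grandparent — one path of length 4: r = (1/2)^4 = 1/16).
Hamilton's rule with n recipients of equal r: n·r·B > C, so B > C/(n·r) = 0.348/(4·0.0625) = 1.392.

1.392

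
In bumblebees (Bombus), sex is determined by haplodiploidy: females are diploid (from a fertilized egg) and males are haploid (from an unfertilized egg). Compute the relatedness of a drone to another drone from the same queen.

Haploid brothers each carry a random half of the queen's diploid genome, so on average they share half: r = 1/2.

0.5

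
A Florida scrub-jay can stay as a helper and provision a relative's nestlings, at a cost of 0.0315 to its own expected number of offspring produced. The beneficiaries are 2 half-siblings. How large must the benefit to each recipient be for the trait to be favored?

r to a half-sibling = 0.25 (half-sibs share one parent — one path of length 2: r = (1/2)^2 = 1/4).
Hamilton's rule with n recipients of equal r: n·r·B > C, so B > C/(n·r) = 0.0315/(2·0.25) = 0.063.

0.063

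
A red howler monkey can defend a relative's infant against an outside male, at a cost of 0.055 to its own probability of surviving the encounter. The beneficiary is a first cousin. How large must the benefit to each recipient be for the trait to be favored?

0.44

r to a first cousin = 0.125 (first cousins share one grandparent pair — two paths of length 4: r = 2·(1/2)^4 = 1/8).
Hamilton's rule with n recipients of equal r: n·r·B > C, so B > C/(n·r) = 0.055/(1·0.125) = 0.44.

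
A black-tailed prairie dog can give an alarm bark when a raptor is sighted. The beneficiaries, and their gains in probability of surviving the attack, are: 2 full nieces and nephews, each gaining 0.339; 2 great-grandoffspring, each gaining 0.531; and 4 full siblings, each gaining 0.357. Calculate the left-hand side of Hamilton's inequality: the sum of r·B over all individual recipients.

1.01625

r to a full niece or nephew = 0.25 (full aunt/uncle↔niece/nephew: two paths of length 3 through the shared grandparent pair: r = 2·(1/2)^3 = 1/4).
r to a great-grandoffspring = 1/8 (three parent–offspring links: r = (1/2)^3 = 1/8).
r to a full sibling = 0.5 (full sibs share both parents — two paths of length 2: r = 2·(1/2)^2 = 1/2).
Summing one r·B term per recipient: 2·0.25·0.339 + 2·0.125·0.531 + 4·0.5·0.357 = 1.01625.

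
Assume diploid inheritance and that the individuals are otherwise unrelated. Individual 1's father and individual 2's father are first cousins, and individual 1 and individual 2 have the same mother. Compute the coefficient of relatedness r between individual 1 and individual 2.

0.28125

Independent pedigree routes through distinct common ancestors add.
Individual 1 and individual 2 are related in two ways: second cousins through their fathers (r = 1/32) and half-sibs through their shared mother (r = 1/4).
r = 1/32 + 1/4 = 0.28125.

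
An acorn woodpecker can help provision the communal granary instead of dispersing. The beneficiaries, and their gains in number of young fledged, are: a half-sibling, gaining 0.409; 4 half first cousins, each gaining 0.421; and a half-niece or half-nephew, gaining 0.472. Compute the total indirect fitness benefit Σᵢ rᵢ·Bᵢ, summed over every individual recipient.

0.2665

r to a half-sibling = 0.25 (half-sibs share one parent — one path of length 2: r = (1/2)^2 = 1/4).
r to a half first cousin = 1/16 (half first cousins share one grandparent — one path of length 4: r = (1/2)^4 = 1/16).
r to a half-niece or half-nephew = 0.125 (half-aunt/uncle↔niece/nephew: one path of length 3: r = (1/2)^3 = 1/8).
Summing one r·B term per recipient: 1·0.25·0.409 + 4·0.0625·0.421 + 1·0.125·0.472 = 0.2665.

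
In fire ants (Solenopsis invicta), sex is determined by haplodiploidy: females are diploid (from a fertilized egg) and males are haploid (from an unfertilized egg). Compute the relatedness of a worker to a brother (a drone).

Her haploid brother carries none of their father's genes and a random half of their mother's genome; that half matches the maternal half of her own genome with probability 1/2: r = 1/2 · 1/2 = 1/4.

0.25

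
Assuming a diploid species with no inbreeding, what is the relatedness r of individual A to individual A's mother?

0.5

Each parent–offspring link contributes a factor of 1/2, and independent paths through distinct common ancestors add.
One parent–offspring link: r = (1/2)^1 = 1/2.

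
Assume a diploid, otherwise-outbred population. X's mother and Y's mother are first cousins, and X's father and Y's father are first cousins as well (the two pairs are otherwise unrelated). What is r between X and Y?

With two independent routes of shared ancestry, r is the sum of the two contributions.
X and Y are related in two ways: second cousins through their mothers (r = 1/32) and second cousins through their fathers (r = 1/32).
r = 1/32 + 1/32 = 0.0625.

0.0625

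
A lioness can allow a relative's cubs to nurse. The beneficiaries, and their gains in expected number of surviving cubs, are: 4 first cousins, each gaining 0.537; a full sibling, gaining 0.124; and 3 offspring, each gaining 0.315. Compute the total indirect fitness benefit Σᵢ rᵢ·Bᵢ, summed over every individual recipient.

r to a first cousin = 0.125 (first cousins share one grandparent pair — two paths of length 4: r = 2·(1/2)^4 = 1/8).
r to a full sibling = 1/2 (full sibs share both parents — two paths of length 2: r = 2·(1/2)^2 = 1/2).
r to an offspring = 1/2 (one parent–offspring link: r = (1/2)^1 = 1/2).
Summing one r·B term per recipient: 4·0.125·0.537 + 1·0.5·0.124 + 3·0.5·0.315 = 0.803.

0.803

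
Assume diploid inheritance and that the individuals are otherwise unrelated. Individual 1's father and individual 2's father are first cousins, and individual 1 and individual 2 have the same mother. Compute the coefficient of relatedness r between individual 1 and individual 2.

Relatedness sums over independent paths through distinct common ancestors.
Individual 1 and individual 2 are related in two ways: second cousins through their fathers (r = 1/32) and half-sibs through their shared mother (r = 1/4).
r = 1/32 + 1/4 = 0.28125.

0.28125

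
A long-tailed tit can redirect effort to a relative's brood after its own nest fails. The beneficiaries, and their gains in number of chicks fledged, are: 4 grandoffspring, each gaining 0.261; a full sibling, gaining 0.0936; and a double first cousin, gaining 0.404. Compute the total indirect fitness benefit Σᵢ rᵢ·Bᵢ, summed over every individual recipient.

r to a grandoffspring = 1/4 (two parent–offspring links: r = (1/2)^2 = 1/4).
r to a full sibling = 0.5 (full sibs share both parents — two paths of length 2: r = 2·(1/2)^2 = 1/2).
r to a double first cousin = 0.25 (double first cousins share both grandparent pairs — four paths of length 4: r = 4·(1/2)^4 = 1/4).
Summing one r·B term per recipient: 4·0.25·0.261 + 1·0.5·0.0936 + 1·0.25·0.404 = 0.4088.

0.4088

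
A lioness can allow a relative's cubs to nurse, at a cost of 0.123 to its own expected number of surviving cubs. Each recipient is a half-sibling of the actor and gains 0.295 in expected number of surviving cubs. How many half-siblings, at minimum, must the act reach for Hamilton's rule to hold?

2

r to a half-sibling = 0.25 (half-sibs share one parent — one path of length 2: r = (1/2)^2 = 1/4).
Hamilton's rule: n·r·B > C  ⇒  n > C/(r·B) = 0.123/(0.25·0.295) = 1.668.
The smallest integer exceeding 1.668 is 2.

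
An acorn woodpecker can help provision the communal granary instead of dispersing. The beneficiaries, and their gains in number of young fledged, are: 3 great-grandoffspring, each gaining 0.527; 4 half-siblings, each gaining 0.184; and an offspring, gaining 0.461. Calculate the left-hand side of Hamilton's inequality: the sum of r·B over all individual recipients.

r to a great-grandoffspring = 1/8 (three parent–offspring links: r = (1/2)^3 = 1/8).
r to a half-sibling = 1/4 (half-sibs share one parent — one path of length 2: r = (1/2)^2 = 1/4).
r to an offspring = 1/2 (one parent–offspring link: r = (1/2)^1 = 1/2).
Summing one r·B term per recipient: 3·0.125·0.527 + 4·0.25·0.184 + 1·0.5·0.461 = 0.612125.

0.612125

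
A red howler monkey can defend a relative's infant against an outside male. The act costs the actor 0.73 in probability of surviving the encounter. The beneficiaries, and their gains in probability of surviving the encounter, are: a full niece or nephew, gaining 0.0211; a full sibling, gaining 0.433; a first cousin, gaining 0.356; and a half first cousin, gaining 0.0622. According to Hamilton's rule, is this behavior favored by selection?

No

Hamilton's rule: the trait is favored when the sum of r·B over every recipient exceeds the actor's cost C.
r to a full niece or nephew = 1/4 (full aunt/uncle↔niece/nephew: two paths of length 3 through the shared grandparent pair: r = 2·(1/2)^3 = 1/4).
r to a full sibling = 0.5 (full sibs share both parents — two paths of length 2: r = 2·(1/2)^2 = 1/2).
r to a first cousin = 0.125 (first cousins share one grandparent pair — two paths of length 4: r = 2·(1/2)^4 = 1/8).
r to a half first cousin = 0.0625 (half first cousins share one grandparent — one path of length 4: r = (1/2)^4 = 1/16).
Summing one r·B term per recipient: 1·0.25·0.0211 + 1·0.5·0.433 + 1·0.125·0.356 + 1·0.0625·0.0622 = 0.2701625.
0.2701625 < 0.73: the indirect benefit is less than the cost.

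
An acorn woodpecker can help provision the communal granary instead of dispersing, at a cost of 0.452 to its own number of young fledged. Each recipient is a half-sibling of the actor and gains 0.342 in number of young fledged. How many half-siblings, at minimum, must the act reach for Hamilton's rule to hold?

r to a half-sibling = 0.25 (half-sibs share one parent — one path of length 2: r = (1/2)^2 = 1/4).
Hamilton's rule: n·r·B > C  ⇒  n > C/(r·B) = 0.452/(0.25·0.342) = 5.287.
The smallest integer exceeding 5.287 is 6.

6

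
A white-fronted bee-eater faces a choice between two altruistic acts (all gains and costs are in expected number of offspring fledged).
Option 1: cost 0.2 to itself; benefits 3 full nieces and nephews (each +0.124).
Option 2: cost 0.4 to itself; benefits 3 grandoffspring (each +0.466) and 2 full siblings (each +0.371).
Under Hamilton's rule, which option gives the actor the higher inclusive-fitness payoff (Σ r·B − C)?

Option 1: r to a full niece or nephew = 0.25.
Option 1: Σ r·B − C = (3·0.25·0.124) − 0.2 = -0.107.
Option 2: r to a grandoffspring = 0.25.
Option 2: r to a full sibling = 0.5.
Option 2: Σ r·B − C = (3·0.25·0.466 + 2·0.5·0.371) − 0.4 = 0.3205.
Option 2 has the higher net inclusive-fitness payoff.

Option 2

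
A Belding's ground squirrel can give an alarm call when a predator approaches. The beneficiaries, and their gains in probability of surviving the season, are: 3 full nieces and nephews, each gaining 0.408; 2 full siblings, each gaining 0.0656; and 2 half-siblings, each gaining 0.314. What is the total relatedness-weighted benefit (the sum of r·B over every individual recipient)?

0.5286

r to a full niece or nephew = 1/4 (full aunt/uncle↔niece/nephew: two paths of length 3 through the shared grandparent pair: r = 2·(1/2)^3 = 1/4).
r to a full sibling = 0.5 (full sibs share both parents — two paths of length 2: r = 2·(1/2)^2 = 1/2).
r to a half-sibling = 0.25 (half-sibs share one parent — one path of length 2: r = (1/2)^2 = 1/4).
Summing one r·B term per recipient: 3·0.25·0.408 + 2·0.5·0.0656 + 2·0.25·0.314 = 0.5286.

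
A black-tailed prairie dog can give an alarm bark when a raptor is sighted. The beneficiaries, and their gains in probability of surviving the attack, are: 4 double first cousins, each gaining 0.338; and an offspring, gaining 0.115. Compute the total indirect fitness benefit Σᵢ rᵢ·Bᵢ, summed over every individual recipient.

r to a double first cousin = 0.25 (double first cousins share both grandparent pairs — four paths of length 4: r = 4·(1/2)^4 = 1/4).
r to an offspring = 0.5 (one parent–offspring link: r = (1/2)^1 = 1/2).
Summing one r·B term per recipient: 4·0.25·0.338 + 1·0.5·0.115 = 0.3955.

0.3955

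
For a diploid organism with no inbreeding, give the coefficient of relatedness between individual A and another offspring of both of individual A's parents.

Each parent–offspring link contributes a factor of 1/2, and independent paths through distinct common ancestors add.
Full sibs share both parents — two paths of length 2: r = 2·(1/2)^2 = 1/2.

0.5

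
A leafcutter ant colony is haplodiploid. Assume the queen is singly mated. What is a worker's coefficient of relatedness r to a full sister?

Haplodiploid full sisters inherit their father's entire haploid genome identically (contributing 1/2) and on average half of their mother's contribution (1/2 · 1/2 = 1/4); r = 1/2 + 1/4 = 3/4.

0.75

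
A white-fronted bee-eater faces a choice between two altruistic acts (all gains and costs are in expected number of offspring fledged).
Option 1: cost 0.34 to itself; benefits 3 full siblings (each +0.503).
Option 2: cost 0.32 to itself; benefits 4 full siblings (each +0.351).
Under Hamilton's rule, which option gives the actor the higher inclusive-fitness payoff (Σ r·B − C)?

Option 1

Option 1: r to a full sibling = 0.5.
Option 1: Σ r·B − C = (3·0.5·0.503) − 0.34 = 0.4145.
Option 2: r to a full sibling = 0.5.
Option 2: Σ r·B − C = (4·0.5·0.351) − 0.32 = 0.382.
Option 1 has the higher net inclusive-fitness payoff.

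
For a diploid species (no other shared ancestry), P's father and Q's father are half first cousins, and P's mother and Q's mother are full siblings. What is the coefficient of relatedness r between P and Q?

Independent pedigree routes through distinct common ancestors add.
P and Q are related in two ways: half second cousins through their fathers (r = 1/64) and first cousins through their mothers (r = 1/8).
r = 1/64 + 1/8 = 0.140625.

0.140625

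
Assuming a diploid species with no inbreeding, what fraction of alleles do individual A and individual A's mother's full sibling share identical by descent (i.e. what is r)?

0.25

Each parent–offspring link contributes a factor of 1/2, and independent paths through distinct common ancestors add.
Full aunt/uncle↔niece/nephew: two paths of length 3 through the shared grandparent pair: r = 2·(1/2)^3 = 1/4.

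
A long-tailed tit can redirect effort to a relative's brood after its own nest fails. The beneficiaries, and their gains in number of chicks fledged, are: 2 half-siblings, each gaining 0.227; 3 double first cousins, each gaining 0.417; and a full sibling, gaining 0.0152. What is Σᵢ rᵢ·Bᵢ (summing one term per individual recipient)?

0.43385

r to a half-sibling = 0.25 (half-sibs share one parent — one path of length 2: r = (1/2)^2 = 1/4).
r to a double first cousin = 1/4 (double first cousins share both grandparent pairs — four paths of length 4: r = 4·(1/2)^4 = 1/4).
r to a full sibling = 0.5 (full sibs share both parents — two paths of length 2: r = 2·(1/2)^2 = 1/2).
Summing one r·B term per recipient: 2·0.25·0.227 + 3·0.25·0.417 + 1·0.5·0.0152 = 0.43385.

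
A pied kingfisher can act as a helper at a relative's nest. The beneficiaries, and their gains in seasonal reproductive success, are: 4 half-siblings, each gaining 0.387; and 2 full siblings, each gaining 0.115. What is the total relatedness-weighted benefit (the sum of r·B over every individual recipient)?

r to a half-sibling = 1/4 (half-sibs share one parent — one path of length 2: r = (1/2)^2 = 1/4).
r to a full sibling = 0.5 (full sibs share both parents — two paths of length 2: r = 2·(1/2)^2 = 1/2).
Summing one r·B term per recipient: 4·0.25·0.387 + 2·0.5·0.115 = 0.502.

0.502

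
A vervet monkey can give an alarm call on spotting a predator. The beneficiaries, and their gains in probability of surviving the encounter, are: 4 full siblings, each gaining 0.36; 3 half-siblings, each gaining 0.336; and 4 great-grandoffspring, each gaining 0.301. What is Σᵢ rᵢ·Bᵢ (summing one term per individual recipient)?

r to a full sibling = 0.5 (full sibs share both parents — two paths of length 2: r = 2·(1/2)^2 = 1/2).
r to a half-sibling = 1/4 (half-sibs share one parent — one path of length 2: r = (1/2)^2 = 1/4).
r to a great-grandoffspring = 0.125 (three parent–offspring links: r = (1/2)^3 = 1/8).
Summing one r·B term per recipient: 4·0.5·0.36 + 3·0.25·0.336 + 4·0.125·0.301 = 1.1225.

1.1225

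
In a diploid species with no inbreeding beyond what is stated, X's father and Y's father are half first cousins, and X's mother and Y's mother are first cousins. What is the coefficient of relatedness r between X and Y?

With two independent routes of shared ancestry, r is the sum of the two contributions.
X and Y are related in two ways: half second cousins through their fathers (r = 1/64) and second cousins through their mothers (r = 1/32).
r = 1/64 + 1/32 = 0.046875.

0.046875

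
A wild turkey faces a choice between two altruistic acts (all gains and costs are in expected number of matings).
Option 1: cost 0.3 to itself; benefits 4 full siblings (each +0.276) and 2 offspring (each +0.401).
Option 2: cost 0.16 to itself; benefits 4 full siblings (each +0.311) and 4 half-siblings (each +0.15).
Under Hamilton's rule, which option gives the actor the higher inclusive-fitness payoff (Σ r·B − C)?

Option 1: r to a full sibling = 0.5.
Option 1: r to an offspring = 0.5.
Option 1: Σ r·B − C = (4·0.5·0.276 + 2·0.5·0.401) − 0.3 = 0.653.
Option 2: r to a full sibling = 0.5.
Option 2: r to a half-sibling = 0.25.
Option 2: Σ r·B − C = (4·0.5·0.311 + 4·0.25·0.15) − 0.16 = 0.612.
Option 1 has the higher net inclusive-fitness payoff.

Option 1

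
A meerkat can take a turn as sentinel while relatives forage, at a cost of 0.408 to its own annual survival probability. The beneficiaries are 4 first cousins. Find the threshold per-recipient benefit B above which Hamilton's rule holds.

0.816

r to a first cousin = 0.125 (first cousins share one grandparent pair — two paths of length 4: r = 2·(1/2)^4 = 1/8).
Hamilton's rule with n recipients of equal r: n·r·B > C, so B > C/(n·r) = 0.408/(4·0.125) = 0.816.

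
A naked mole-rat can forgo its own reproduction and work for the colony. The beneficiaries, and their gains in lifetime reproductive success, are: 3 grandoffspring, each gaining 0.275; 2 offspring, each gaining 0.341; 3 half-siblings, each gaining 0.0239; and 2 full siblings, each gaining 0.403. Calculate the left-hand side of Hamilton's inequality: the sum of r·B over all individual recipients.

0.968175

r to a grandoffspring = 0.25 (two parent–offspring links: r = (1/2)^2 = 1/4).
r to an offspring = 0.5 (one parent–offspring link: r = (1/2)^1 = 1/2).
r to a half-sibling = 0.25 (half-sibs share one parent — one path of length 2: r = (1/2)^2 = 1/4).
r to a full sibling = 0.5 (full sibs share both parents — two paths of length 2: r = 2·(1/2)^2 = 1/2).
Summing one r·B term per recipient: 3·0.25·0.275 + 2·0.5·0.341 + 3·0.25·0.0239 + 2·0.5·0.403 = 0.968175.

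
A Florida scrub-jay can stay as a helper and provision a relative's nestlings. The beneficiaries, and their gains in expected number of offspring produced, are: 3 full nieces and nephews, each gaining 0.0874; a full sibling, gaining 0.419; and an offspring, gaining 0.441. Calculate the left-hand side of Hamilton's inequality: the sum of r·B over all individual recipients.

0.49555

r to a full niece or nephew = 1/4 (full aunt/uncle↔niece/nephew: two paths of length 3 through the shared grandparent pair: r = 2·(1/2)^3 = 1/4).
r to a full sibling = 0.5 (full sibs share both parents — two paths of length 2: r = 2·(1/2)^2 = 1/2).
r to an offspring = 0.5 (one parent–offspring link: r = (1/2)^1 = 1/2).
Summing one r·B term per recipient: 3·0.25·0.0874 + 1·0.5·0.419 + 1·0.5·0.441 = 0.49555.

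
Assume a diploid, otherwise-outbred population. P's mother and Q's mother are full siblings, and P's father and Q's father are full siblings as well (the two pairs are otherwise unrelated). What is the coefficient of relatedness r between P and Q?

0.25

With two independent routes of shared ancestry, r is the sum of the two contributions.
P and Q are related in two ways: first cousins through their mothers (r = 1/8) and first cousins through their fathers (r = 1/8) — i.e. double first cousins.
r = 1/8 + 1/8 = 0.25.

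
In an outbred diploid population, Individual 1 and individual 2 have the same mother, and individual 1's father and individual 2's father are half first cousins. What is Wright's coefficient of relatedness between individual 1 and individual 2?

Wright's path rule: contributions from independent ancestry routes add.
Individual 1 and individual 2 are related in two ways: half-sibs through their shared mother (r = 1/4) and half second cousins through their fathers (r = 1/64).
r = 1/4 + 1/64 = 0.265625.

0.265625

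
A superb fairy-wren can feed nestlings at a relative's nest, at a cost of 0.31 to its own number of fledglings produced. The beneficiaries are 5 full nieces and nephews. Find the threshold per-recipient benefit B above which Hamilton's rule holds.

0.248

r to a full niece or nephew = 1/4 (full aunt/uncle↔niece/nephew: two paths of length 3 through the shared grandparent pair: r = 2·(1/2)^3 = 1/4).
Hamilton's rule with n recipients of equal r: n·r·B > C, so B > C/(n·r) = 0.31/(5·0.25) = 0.248.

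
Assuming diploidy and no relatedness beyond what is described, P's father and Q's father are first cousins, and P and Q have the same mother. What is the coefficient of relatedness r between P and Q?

0.28125

Relatedness sums over independent paths through distinct common ancestors.
P and Q are related in two ways: second cousins through their fathers (r = 1/32) and half-sibs through their shared mother (r = 1/4).
r = 1/32 + 1/4 = 9/32 = 0.28125.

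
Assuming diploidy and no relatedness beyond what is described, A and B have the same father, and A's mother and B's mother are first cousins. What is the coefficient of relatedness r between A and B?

0.28125

Independent pedigree routes through distinct common ancestors add.
A and B are related in two ways: half-sibs through their shared father (r = 1/4) and second cousins through their mothers (r = 1/32).
r = 1/4 + 1/32 = 0.28125.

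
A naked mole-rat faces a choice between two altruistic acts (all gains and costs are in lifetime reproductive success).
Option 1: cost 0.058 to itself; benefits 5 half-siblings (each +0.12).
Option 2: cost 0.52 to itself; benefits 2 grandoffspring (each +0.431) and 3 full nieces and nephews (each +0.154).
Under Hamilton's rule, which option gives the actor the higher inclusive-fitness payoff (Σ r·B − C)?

Option 1

Option 1: r to a half-sibling = 0.25.
Option 1: Σ r·B − C = (5·0.25·0.12) − 0.058 = 0.092.
Option 2: r to a grandoffspring = 0.25.
Option 2: r to a full niece or nephew = 0.25.
Option 2: Σ r·B − C = (2·0.25·0.431 + 3·0.25·0.154) − 0.52 = -0.189.
Option 1 has the higher net inclusive-fitness payoff.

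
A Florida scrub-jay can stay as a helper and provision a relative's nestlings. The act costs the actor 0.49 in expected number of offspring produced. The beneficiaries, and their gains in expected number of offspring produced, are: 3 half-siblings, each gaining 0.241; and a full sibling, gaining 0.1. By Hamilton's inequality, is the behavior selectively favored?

No

Hamilton's rule: the trait is favored when the sum of r·B over every recipient exceeds the actor's cost C.
r to a half-sibling = 1/4 (half-sibs share one parent — one path of length 2: r = (1/2)^2 = 1/4).
r to a full sibling = 0.5 (full sibs share both parents — two paths of length 2: r = 2·(1/2)^2 = 1/2).
Summing one r·B term per recipient: 3·0.25·0.241 + 1·0.5·0.1 = 0.23075.
0.23075 < 0.49: the indirect benefit is less than the cost.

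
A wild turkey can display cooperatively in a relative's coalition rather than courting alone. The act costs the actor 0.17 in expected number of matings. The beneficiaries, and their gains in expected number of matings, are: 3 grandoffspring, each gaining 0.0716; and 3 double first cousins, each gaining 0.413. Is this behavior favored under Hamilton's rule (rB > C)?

Hamilton's rule: the trait is favored when the sum of r·B over every recipient exceeds the actor's cost C.
r to a grandoffspring = 0.25 (two parent–offspring links: r = (1/2)^2 = 1/4).
r to a double first cousin = 1/4 (double first cousins share both grandparent pairs — four paths of length 4: r = 4·(1/2)^4 = 1/4).
Summing one r·B term per recipient: 3·0.25·0.0716 + 3·0.25·0.413 = 0.36345.
0.36345 > 0.17: the indirect benefit exceeds the cost.

Yes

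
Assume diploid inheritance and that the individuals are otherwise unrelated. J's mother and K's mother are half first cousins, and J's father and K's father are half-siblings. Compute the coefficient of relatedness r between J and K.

With two independent routes of shared ancestry, r is the sum of the two contributions.
J and K are related in two ways: half second cousins through their mothers (r = 1/64) and half first cousins through their fathers (r = 1/16).
r = 1/64 + 1/16 = 0.078125.

0.078125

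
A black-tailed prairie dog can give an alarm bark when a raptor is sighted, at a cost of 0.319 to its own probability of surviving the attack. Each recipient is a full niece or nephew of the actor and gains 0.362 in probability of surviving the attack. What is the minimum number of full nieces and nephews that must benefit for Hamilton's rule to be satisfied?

4

r to a full niece or nephew = 1/4 (full aunt/uncle↔niece/nephew: two paths of length 3 through the shared grandparent pair: r = 2·(1/2)^3 = 1/4).
Hamilton's rule: n·r·B > C  ⇒  n > C/(r·B) = 0.319/(0.25·0.362) = 3.525.
The smallest integer exceeding 3.525 is 4.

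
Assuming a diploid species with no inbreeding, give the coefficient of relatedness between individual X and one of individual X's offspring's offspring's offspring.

0.125

Each parent–offspring link contributes a factor of 1/2, and independent paths through distinct common ancestors add.
Three parent–offspring links: r = (1/2)^3 = 1/8.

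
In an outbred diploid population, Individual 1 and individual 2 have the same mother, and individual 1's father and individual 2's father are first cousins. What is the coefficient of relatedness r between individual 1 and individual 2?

Wright's path rule: contributions from independent ancestry routes add.
Individual 1 and individual 2 are related in two ways: half-sibs through their shared mother (r = 1/4) and second cousins through their fathers (r = 1/32).
r = 1/4 + 1/32 = 0.28125.

0.28125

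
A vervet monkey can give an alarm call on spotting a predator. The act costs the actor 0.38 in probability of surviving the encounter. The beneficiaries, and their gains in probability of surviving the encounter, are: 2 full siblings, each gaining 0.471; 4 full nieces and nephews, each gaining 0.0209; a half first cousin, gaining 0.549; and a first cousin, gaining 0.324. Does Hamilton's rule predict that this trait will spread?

Hamilton's rule: the trait is favored when the sum of r·B over every recipient exceeds the actor's cost C.
r to a full sibling = 1/2 (full sibs share both parents — two paths of length 2: r = 2·(1/2)^2 = 1/2).
r to a full niece or nephew = 0.25 (full aunt/uncle↔niece/nephew: two paths of length 3 through the shared grandparent pair: r = 2·(1/2)^3 = 1/4).
r to a half first cousin = 1/16 (half first cousins share one grandparent — one path of length 4: r = (1/2)^4 = 1/16).
r to a first cousin = 0.125 (first cousins share one grandparent pair — two paths of length 4: r = 2·(1/2)^4 = 1/8).
Summing one r·B term per recipient: 2·0.5·0.471 + 4·0.25·0.0209 + 1·0.0625·0.549 + 1·0.125·0.324 = 0.5667125.
0.5667125 > 0.38: the indirect benefit exceeds the cost.

Yes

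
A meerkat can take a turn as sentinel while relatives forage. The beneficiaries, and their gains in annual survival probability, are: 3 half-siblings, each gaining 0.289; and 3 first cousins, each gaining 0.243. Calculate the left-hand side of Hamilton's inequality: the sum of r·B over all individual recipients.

r to a half-sibling = 0.25 (half-sibs share one parent — one path of length 2: r = (1/2)^2 = 1/4).
r to a first cousin = 0.125 (first cousins share one grandparent pair — two paths of length 4: r = 2·(1/2)^4 = 1/8).
Summing one r·B term per recipient: 3·0.25·0.289 + 3·0.125·0.243 = 0.307875.

0.307875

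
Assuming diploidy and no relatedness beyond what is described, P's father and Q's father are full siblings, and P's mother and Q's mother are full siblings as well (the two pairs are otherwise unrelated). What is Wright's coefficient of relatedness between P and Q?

0.25

Wright's path rule: contributions from independent ancestry routes add.
P and Q are related in two ways: first cousins through their fathers (r = 1/8) and first cousins through their mothers (r = 1/8) — i.e. double first cousins.
r = 1/8 + 1/8 = 1/4 = 0.25.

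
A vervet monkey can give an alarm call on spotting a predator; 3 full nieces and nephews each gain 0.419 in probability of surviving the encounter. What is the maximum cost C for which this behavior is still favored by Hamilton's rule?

0.31425

r to a full niece or nephew = 1/4 (full aunt/uncle↔niece/nephew: two paths of length 3 through the shared grandparent pair: r = 2·(1/2)^3 = 1/4).
Hamilton's rule: n·r·B > C, so the trait is favored while C < n·r·B = 3·0.25·0.419 = 0.31425.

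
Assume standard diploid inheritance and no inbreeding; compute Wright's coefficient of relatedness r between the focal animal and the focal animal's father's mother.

0.25

Each parent–offspring link contributes a factor of 1/2, and independent paths through distinct common ancestors add.
Two parent–offspring links: r = (1/2)^2 = 1/4.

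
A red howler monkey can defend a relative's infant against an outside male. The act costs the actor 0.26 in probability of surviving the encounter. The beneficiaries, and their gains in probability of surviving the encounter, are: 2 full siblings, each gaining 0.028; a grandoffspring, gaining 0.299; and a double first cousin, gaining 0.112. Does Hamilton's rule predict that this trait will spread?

No

Hamilton's rule: the trait is favored when the sum of r·B over every recipient exceeds the actor's cost C.
r to a full sibling = 1/2 (full sibs share both parents — two paths of length 2: r = 2·(1/2)^2 = 1/2).
r to a grandoffspring = 0.25 (two parent–offspring links: r = (1/2)^2 = 1/4).
r to a double first cousin = 0.25 (double first cousins share both grandparent pairs — four paths of length 4: r = 4·(1/2)^4 = 1/4).
Summing one r·B term per recipient: 2·0.5·0.028 + 1·0.25·0.299 + 1·0.25·0.112 = 0.13075.
0.13075 < 0.26: the indirect benefit is less than the cost.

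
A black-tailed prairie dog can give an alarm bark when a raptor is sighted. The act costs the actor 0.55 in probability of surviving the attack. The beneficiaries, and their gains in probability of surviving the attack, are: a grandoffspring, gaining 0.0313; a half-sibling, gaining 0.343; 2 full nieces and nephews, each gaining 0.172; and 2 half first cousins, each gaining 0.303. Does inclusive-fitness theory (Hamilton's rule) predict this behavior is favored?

Hamilton's rule: the trait is favored when the sum of r·B over every recipient exceeds the actor's cost C.
r to a grandoffspring = 1/4 (two parent–offspring links: r = (1/2)^2 = 1/4).
r to a half-sibling = 1/4 (half-sibs share one parent — one path of length 2: r = (1/2)^2 = 1/4).
r to a full niece or nephew = 1/4 (full aunt/uncle↔niece/nephew: two paths of length 3 through the shared grandparent pair: r = 2·(1/2)^3 = 1/4).
r to a half first cousin = 1/16 (half first cousins share one grandparent — one path of length 4: r = (1/2)^4 = 1/16).
Summing one r·B term per recipient: 1·0.25·0.0313 + 1·0.25·0.343 + 2·0.25·0.172 + 2·0.0625·0.303 = 0.21745.
0.21745 < 0.55: the indirect benefit is less than the cost.

No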